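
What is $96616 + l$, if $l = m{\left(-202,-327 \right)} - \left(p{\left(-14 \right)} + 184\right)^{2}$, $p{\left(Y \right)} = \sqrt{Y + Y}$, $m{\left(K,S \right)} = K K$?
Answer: $103592 - 736 i \sqrt{7} \approx 1.0359 \cdot 10^{5} - 1947.3 i$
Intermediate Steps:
$m{\left(K,S \right)} = K^{2}$
$p{\left(Y \right)} = \sqrt{2} \sqrt{Y}$ ($p{\left(Y \right)} = \sqrt{2 Y} = \sqrt{2} \sqrt{Y}$)
$l = 40804 - \left(184 + 2 i \sqrt{7}\right)^{2}$ ($l = \left(-202\right)^{2} - \left(\sqrt{2} \sqrt{-14} + 184\right)^{2} = 40804 - \left(\sqrt{2} i \sqrt{14} + 184\right)^{2} = 40804 - \left(2 i \sqrt{7} + 184\right)^{2} = 40804 - \left(184 + 2 i \sqrt{7}\right)^{2} \approx 6976.0 - 1947.3 i$)
$96616 + l = 96616 + \left(6976 - 736 i \sqrt{7}\right) = 103592 - 736 i \sqrt{7}$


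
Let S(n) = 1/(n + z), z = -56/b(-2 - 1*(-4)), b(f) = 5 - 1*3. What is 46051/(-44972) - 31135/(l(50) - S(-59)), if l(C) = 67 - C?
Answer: -6094291781/3327928 ≈ -1831.3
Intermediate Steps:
b(f) = 2 (b(f) = 5 - 3 = 2)
z = -28 (z = -56/2 = -56*½ = -28)
S(n) = 1/(-28 + n) (S(n) = 1/(n - 28) = 1/(-28 + n))
46051/(-44972) - 31135/(l(50) - S(-59)) = 46051/(-44972) - 31135/((67 - 1*50) - 1/(-28 - 59)) = 46051*(-1/44972) - 31135/((67 - 50) - 1/(-87)) = -46051/44972 - 31135/(17 - 1*(-1/87)) = -46051/44972 - 31135/(17 + 1/87) = -46051/44972 - 31135/1480/87 = -46051/44972 - 31135*87/1480 = -46051/44972 - 541749/296 = -6094291781/3327928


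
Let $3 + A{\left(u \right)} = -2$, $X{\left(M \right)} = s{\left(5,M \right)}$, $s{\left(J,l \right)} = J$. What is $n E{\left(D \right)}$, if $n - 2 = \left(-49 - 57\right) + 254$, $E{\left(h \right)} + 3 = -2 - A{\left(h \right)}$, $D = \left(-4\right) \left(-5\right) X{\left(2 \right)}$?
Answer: $0$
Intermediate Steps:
$X{\left(M \right)} = 5$
$A{\left(u \right)} = -5$ ($A{\left(u \right)} = -3 - 2 = -5$)
$D = 100$ ($D = \left(-4\right) \left(-5\right) 5 = 20 \cdot 5 = 100$)
$E{\left(h \right)} = 0$ ($E{\left(h \right)} = -3 - -3 = -3 + \left(-2 + 5\right) = -3 + 3 = 0$)
$n = 150$ ($n = 2 + \left(\left(-49 - 57\right) + 254\right) = 2 + \left(-106 + 254\right) = 2 + 148 = 150$)
$n E{\left(D \right)} = 150 \cdot 0 = 0$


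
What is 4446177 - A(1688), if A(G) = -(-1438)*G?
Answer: 2018833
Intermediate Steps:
A(G) = 1438*G
4446177 - A(1688) = 4446177 - 1438*1688 = 4446177 - 1*2427344 = 4446177 - 2427344 = 2018833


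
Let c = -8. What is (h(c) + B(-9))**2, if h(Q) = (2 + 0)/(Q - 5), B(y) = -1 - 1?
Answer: 784/169 ≈ 4.6391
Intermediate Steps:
B(y) = -2
h(Q) = 2/(-5 + Q)
(h(c) + B(-9))**2 = (2/(-5 - 8) - 2)**2 = (2/(-13) - 2)**2 = (2*(-1/13) - 2)**2 = (-2/13 - 2)**2 = (-28/13)**2 = 784/169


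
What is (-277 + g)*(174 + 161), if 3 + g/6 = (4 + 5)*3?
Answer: -44555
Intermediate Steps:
g = 144 (g = -18 + 6*((4 + 5)*3) = -18 + 6*(9*3) = -18 + 6*27 = -18 + 162 = 144)
(-277 + g)*(174 + 161) = (-277 + 144)*(174 + 161) = -133*335 = -44555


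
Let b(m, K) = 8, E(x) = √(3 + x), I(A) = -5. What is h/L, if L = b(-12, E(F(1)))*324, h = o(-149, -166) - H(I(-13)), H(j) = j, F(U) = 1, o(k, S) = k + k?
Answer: -293/2592 ≈ -0.11304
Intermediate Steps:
o(k, S) = 2*k
h = -293 (h = 2*(-149) - 1*(-5) = -298 + 5 = -293)
L = 2592 (L = 8*324 = 2592)
h/L = -293/2592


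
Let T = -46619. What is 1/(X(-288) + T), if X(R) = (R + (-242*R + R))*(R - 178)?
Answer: -1/32256539 ≈ -3.1001e-8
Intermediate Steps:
X(R) = -240*R*(-178 + R) (X(R) = (R - 241*R)*(-178 + R) = (-240*R)*(-178 + R) = -240*R*(-178 + R))
1/(X(-288) + T) = 1/(240*(-288)*(178 - 1*(-288)) - 46619) = 1/(240*(-288)*(178 + 288) - 46619) = 1/(240*(-288)*466 - 46619) = 1/(-32209920 - 46619) = 1/(-32256539) = -1/32256539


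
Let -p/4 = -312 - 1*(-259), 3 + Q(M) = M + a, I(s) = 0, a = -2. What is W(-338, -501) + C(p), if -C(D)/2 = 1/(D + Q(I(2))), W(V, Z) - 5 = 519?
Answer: 108466/207 ≈ 523.99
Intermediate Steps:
Q(M) = -5 + M (Q(M) = -3 + (M - 2) = -3 + (-2 + M) = -5 + M)
W(V, Z) = 524 (W(V, Z) = 5 + 519 = 524)
p = 212 (p = -4*(-312 - 1*(-259)) = -4*(-312 + 259) = -4*(-53) = 212)
C(D) = -2/(-5 + D) (C(D) = -2/(D + (-5 + 0)) = -2/(D - 5) = -2/(-5 + D))
W(-338, -501) + C(p) = 524 - 2/(-5 + 212) = 524 - 2/207 = 108466/207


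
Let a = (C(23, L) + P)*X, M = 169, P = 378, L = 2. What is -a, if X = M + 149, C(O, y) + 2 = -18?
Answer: -113844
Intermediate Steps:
C(O, y) = -20 (C(O, y) = -2 - 18 = -20)
X = 318 (X = 169 + 149 = 318)
a = 113844 (a = (-20 + 378)*318 = 358*318 = 113844)
-a = -1*113844 = -113844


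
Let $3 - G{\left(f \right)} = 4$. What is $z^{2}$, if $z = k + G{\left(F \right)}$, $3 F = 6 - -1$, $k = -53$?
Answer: $2916$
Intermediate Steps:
$F = \frac{7}{3}$ ($F = \frac{6 - -1}{3} = \frac{6 + 1}{3} = \frac{1}{3} \cdot 7 = \frac{7}{3} \approx 2.3333$)
$G{\left(f \right)} = -1$ ($G{\left(f \right)} = 3 - 4 = -1$)
$z = -54$ ($z = -53 - 1 = -54$)
$z^{2} = \left(-54\right)^{2} = 2916$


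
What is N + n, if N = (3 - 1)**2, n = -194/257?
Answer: 834/257 ≈ 3.2451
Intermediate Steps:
n = -194/257 (n = -194*1/257 = -194/257 ≈ -0.75486)
N = 4 (N = 2**2 = 4)
N + n = 4 - 194/257 = 834/257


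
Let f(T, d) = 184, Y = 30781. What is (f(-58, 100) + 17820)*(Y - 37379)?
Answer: -118790392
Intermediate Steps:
(f(-58, 100) + 17820)*(Y - 37379) = (184 + 17820)*(30781 - 37379) = 18004*(-6598) = -118790392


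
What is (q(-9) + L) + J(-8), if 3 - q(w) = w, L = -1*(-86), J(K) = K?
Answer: 90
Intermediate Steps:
L = 86
q(w) = 3 - w
(q(-9) + L) + J(-8) = ((3 - 1*(-9)) + 86) - 8 = ((3 + 9) + 86) - 8 = (12 + 86) - 8 = 98 - 8 = 90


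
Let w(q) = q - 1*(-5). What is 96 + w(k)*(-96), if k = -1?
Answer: -288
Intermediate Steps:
w(q) = 5 + q (w(q) = q + 5 = 5 + q)
96 + w(k)*(-96) = 96 + (5 - 1)*(-96) = 96 + 4*(-96) = 96 - 384 = -288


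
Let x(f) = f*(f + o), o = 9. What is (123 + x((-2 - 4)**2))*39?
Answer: 67977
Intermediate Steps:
x(f) = f*(9 + f) (x(f) = f*(f + 9) = f*(9 + f))
(123 + x((-2 - 4)**2))*39 = (123 + (-2 - 4)**2*(9 + (-2 - 4)**2))*39 = (123 + (-6)**2*(9 + (-6)**2))*39 = (123 + 36*(9 + 36))*39 = (123 + 36*45)*39 = (123 + 1620)*39 = 1743*39 = 67977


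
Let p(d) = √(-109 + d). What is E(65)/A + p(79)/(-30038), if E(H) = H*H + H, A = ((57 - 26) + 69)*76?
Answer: 429/760 - I*√30/30038 ≈ 0.56447 - 0.00018234*I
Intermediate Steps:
A = 7600 (A = (31 + 69)*76 = 100*76 = 7600)
E(H) = H + H² (E(H) = H² + H = H + H²)
E(65)/A + p(79)/(-30038) = (65*(1 + 65))/7600 + √(-109 + 79)/(-30038) = (65*66)*(1/7600) + √(-30)*(-1/30038) = 4290*(1/7600) + (I*√30)*(-1/30038) = 429/760 - I*√30/30038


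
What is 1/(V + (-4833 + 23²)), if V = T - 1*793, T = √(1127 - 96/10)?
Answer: -25485/129891458 - √27935/129891458 ≈ -0.00019749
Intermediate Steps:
T = √27935/5 (T = √(1127 - 96*⅒) = √(1127 - 48/5) = √(5587/5) = √27935/5 ≈ 33.428)
V = -793 + √27935/5 (V = √27935/5 - 1*793 = √27935/5 - 793 = -793 + √27935/5 ≈ -759.57)
1/(V + (-4833 + 23²)) = 1/((-793 + √27935/5) + (-4833 + 23²)) = 1/((-793 + √27935/5) + (-4833 + 529)) = 1/((-793 + √27935/5) - 4304) = 1/(-5097 + √27935/5)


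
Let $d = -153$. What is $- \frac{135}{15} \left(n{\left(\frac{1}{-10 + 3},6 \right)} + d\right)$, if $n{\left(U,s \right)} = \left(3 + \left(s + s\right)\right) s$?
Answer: $567$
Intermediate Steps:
$n{\left(U,s \right)} = s \left(3 + 2 s\right)$ ($n{\left(U,s \right)} = \left(3 + 2 s\right) s = s \left(3 + 2 s\right)$)
$- \frac{135}{15} \left(n{\left(\frac{1}{-10 + 3},6 \right)} + d\right) = - \frac{135}{15} \left(6 \left(3 + 2 \cdot 6\right) - 153\right) = \left(-135\right) \frac{1}{15} \left(6 \left(3 + 12\right) - 153\right) = - 9 \left(6 \cdot 15 - 153\right) = - 9 \left(90 - 153\right) = \left(-9\right) \left(-63\right) = 567$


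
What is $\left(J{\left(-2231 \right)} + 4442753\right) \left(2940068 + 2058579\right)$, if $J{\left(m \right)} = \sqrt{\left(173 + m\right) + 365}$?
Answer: $22207753955191 + 4998647 i \sqrt{1693} \approx 2.2208 \cdot 10^{13} + 2.0567 \cdot 10^{8} i$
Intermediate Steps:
$J{\left(m \right)} = \sqrt{538 + m}$
$\left(J{\left(-2231 \right)} + 4442753\right) \left(2940068 + 2058579\right) = \left(\sqrt{538 - 2231} + 4442753\right) \left(2940068 + 2058579\right) = \left(\sqrt{-1693} + 4442753\right) 4998647 = \left(i \sqrt{1693} + 4442753\right) 4998647 = \left(4442753 + i \sqrt{1693}\right) 4998647 = 22207753955191 + 4998647 i \sqrt{1693}$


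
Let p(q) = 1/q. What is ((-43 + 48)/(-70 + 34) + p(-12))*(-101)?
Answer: 202/9 ≈ 22.444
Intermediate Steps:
((-43 + 48)/(-70 + 34) + p(-12))*(-101) = ((-43 + 48)/(-70 + 34) + 1/(-12))*(-101) = (5/(-36) - 1/12)*(-101) = (5*(-1/36) - 1/12)*(-101) = (-5/36 - 1/12)*(-101) = -2/9*(-101) = 202/9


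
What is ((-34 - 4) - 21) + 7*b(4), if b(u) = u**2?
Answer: 53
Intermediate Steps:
((-34 - 4) - 21) + 7*b(4) = ((-34 - 4) - 21) + 7*4**2 = (-38 - 21) + 7*16 = -59 + 112 = 53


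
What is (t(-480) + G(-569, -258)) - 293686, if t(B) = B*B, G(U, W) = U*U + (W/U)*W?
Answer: 148143711/569 ≈ 2.6036e+5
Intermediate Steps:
G(U, W) = U**2 + W**2/U
t(B) = B**2
(t(-480) + G(-569, -258)) - 293686 = ((-480)**2 + ((-569)**3 + (-258)**2)/(-569)) - 293686 = (230400 - (-184220009 + 66564)/569) - 293686 = (230400 - 1/569*(-184153445)) - 293686 = (230400 + 184153445/569) - 293686 = 315251045/569 - 293686 = 148143711/569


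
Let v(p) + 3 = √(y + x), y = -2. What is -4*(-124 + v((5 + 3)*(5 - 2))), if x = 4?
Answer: 508 - 4*√2 ≈ 502.34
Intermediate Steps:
v(p) = -3 + √2 (v(p) = -3 + √(-2 + 4) = -3 + √2)
-4*(-124 + v((5 + 3)*(5 - 2))) = -4*(-124 + (-3 + √2)) = -4*(-127 + √2) = 508 - 4*√2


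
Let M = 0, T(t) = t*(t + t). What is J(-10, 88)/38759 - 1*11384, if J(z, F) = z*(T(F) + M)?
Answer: -441387336/38759 ≈ -11388.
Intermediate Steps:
T(t) = 2*t**2 (T(t) = t*(2*t) = 2*t**2)
J(z, F) = 2*z*F**2 (J(z, F) = z*(2*F**2 + 0) = z*(2*F**2) = 2*z*F**2)
J(-10, 88)/38759 - 1*11384 = (2*(-10)*88**2)/38759 - 1*11384 = (2*(-10)*7744)*(1/38759) - 11384 = -154880*1/38759 - 11384 = -154880/38759 - 11384 = -441387336/38759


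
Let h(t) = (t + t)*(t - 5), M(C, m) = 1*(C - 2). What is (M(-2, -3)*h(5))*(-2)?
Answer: 0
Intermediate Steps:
M(C, m) = -2 + C (M(C, m) = 1*(-2 + C) = -2 + C)
h(t) = 2*t*(-5 + t) (h(t) = (2*t)*(-5 + t) = 2*t*(-5 + t))
(M(-2, -3)*h(5))*(-2) = ((-2 - 2)*(2*5*(-5 + 5)))*(-2) = -8*5*0*(-2) = -4*0*(-2) = 0*(-2) = 0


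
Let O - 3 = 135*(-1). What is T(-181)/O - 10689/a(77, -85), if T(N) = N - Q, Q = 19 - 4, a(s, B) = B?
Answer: 356902/2805 ≈ 127.24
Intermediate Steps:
Q = 15
O = -132 (O = 3 + 135*(-1) = 3 - 135 = -132)
T(N) = -15 + N (T(N) = N - 1*15 = N - 15 = -15 + N)
T(-181)/O - 10689/a(77, -85) = (-15 - 181)/(-132) - 10689/(-85) = -196*(-1/132) - 10689*(-1)/85 = 49/33 - 1*(-10689/85) = 49/33 + 10689/85 = 356902/2805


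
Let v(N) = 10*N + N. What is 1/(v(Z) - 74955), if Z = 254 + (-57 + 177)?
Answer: -1/70841 ≈ -1.4116e-5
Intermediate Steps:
Z = 374 (Z = 254 + 120 = 374)
v(N) = 11*N
1/(v(Z) - 74955) = 1/(11*374 - 74955) = 1/(4114 - 74955) = 1/(-70841) = -1/70841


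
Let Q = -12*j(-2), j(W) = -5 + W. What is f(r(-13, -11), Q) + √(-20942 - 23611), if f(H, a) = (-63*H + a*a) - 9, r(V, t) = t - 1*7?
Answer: 8181 + I*√44553 ≈ 8181.0 + 211.08*I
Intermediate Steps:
r(V, t) = -7 + t (r(V, t) = t - 7 = -7 + t)
Q = 84 (Q = -12*(-5 - 2) = -12*(-7) = 84)
f(H, a) = -9 + a² - 63*H (f(H, a) = (-63*H + a²) - 9 = (a² - 63*H) - 9 = -9 + a² - 63*H)
f(r(-13, -11), Q) + √(-20942 - 23611) = (-9 + 84² - 63*(-7 - 11)) + √(-20942 - 23611) = (-9 + 7056 - 63*(-18)) + √(-44553) = (-9 + 7056 + 1134) + I*√44553 = 8181 + I*√44553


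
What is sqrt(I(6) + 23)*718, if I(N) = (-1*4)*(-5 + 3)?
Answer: 718*sqrt(31) ≈ 3997.7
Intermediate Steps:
I(N) = 8 (I(N) = -4*(-2) = 8)
sqrt(I(6) + 23)*718 = sqrt(8 + 23)*718 = sqrt(31)*718 = 718*sqrt(31)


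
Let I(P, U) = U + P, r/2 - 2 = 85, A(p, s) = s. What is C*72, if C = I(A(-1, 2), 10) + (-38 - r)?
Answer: -14400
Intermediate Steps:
r = 174 (r = 4 + 2*85 = 4 + 170 = 174)
I(P, U) = P + U
C = -200 (C = (2 + 10) + (-38 - 1*174) = 12 + (-38 - 174) = 12 - 212 = -200)
C*72 = -200*72 = -14400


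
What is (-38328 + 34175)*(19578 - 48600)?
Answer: 120528366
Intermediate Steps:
(-38328 + 34175)*(19578 - 48600) = -4153*(-29022) = 120528366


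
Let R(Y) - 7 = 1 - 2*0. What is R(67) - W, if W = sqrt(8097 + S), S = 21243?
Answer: 8 - 6*sqrt(815) ≈ -163.29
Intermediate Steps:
R(Y) = 8 (R(Y) = 7 + (1 - 2*0) = 7 + (1 + 0) = 7 + 1 = 8)
W = 6*sqrt(815) (W = sqrt(8097 + 21243) = sqrt(29340) = 6*sqrt(815) ≈ 171.29)
R(67) - W = 8 - 6*sqrt(815)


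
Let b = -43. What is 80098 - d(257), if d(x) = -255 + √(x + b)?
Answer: 80353 - √214 ≈ 80338.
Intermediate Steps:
d(x) = -255 + √(-43 + x) (d(x) = -255 + √(x - 43) = -255 + √(-43 + x))
80098 - d(257) = 80098 - (-255 + √(-43 + 257)) = 80098 - (-255 + √214) = 80098 + (255 - √214) = 80353 - √214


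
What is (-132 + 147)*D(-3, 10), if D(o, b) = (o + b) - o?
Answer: 150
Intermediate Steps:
D(o, b) = b (D(o, b) = (b + o) - o = b)
(-132 + 147)*D(-3, 10) = (-132 + 147)*10 = 15*10 = 150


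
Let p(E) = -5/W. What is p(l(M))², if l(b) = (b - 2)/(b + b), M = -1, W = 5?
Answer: 1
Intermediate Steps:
l(b) = (-2 + b)/(2*b) (l(b) = (-2 + b)/((2*b)) = (-2 + b)*(1/(2*b)) = (-2 + b)/(2*b))
p(E) = -1 (p(E) = -5/5 = -1*1 = -1)
p(l(M))² = (-1)² = 1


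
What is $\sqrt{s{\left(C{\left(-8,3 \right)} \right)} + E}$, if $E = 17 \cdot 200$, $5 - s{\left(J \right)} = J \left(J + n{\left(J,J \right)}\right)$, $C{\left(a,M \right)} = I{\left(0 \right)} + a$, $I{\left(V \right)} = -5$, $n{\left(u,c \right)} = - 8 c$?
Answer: $2 \sqrt{1147} \approx 67.735$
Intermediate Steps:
$C{\left(a,M \right)} = -5 + a$
$s{\left(J \right)} = 5 + 7 J^{2}$ ($s{\left(J \right)} = 5 - J \left(J - 8 J\right) = 5 - J \left(- 7 J\right) = 5 - - 7 J^{2} = 5 + 7 J^{2}$)
$E = 3400$
$\sqrt{s{\left(C{\left(-8,3 \right)} \right)} + E} = \sqrt{\left(5 + 7 \left(-5 - 8\right)^{2}\right) + 3400} = \sqrt{\left(5 + 7 \left(-13\right)^{2}\right) + 3400} = \sqrt{\left(5 + 7 \cdot 169\right) + 3400} = \sqrt{\left(5 + 1183\right) + 3400} = \sqrt{1188 + 3400} = \sqrt{4588} = 2 \sqrt{1147}$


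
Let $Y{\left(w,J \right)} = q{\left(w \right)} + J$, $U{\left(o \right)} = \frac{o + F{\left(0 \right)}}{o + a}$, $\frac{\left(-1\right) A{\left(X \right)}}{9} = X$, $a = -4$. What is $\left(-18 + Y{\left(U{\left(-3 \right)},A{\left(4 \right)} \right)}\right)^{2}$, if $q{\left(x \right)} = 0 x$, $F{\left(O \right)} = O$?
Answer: $2916$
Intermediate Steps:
$A{\left(X \right)} = - 9 X$
$q{\left(x \right)} = 0$
$U{\left(o \right)} = \frac{o}{-4 + o}$ ($U{\left(o \right)} = \frac{o + 0}{o - 4} = \frac{o}{-4 + o}$)
$Y{\left(w,J \right)} = J$ ($Y{\left(w,J \right)} = 0 + J = J$)
$\left(-18 + Y{\left(U{\left(-3 \right)},A{\left(4 \right)} \right)}\right)^{2} = \left(-18 - 36\right)^{2} = \left(-54\right)^{2} = 2916$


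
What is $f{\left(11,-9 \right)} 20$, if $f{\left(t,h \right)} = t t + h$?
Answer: $2240$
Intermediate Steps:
$f{\left(t,h \right)} = h + t^{2}$ ($f{\left(t,h \right)} = t^{2} + h = h + t^{2}$)
$f{\left(11,-9 \right)} 20 = \left(-9 + 11^{2}\right) 20 = \left(-9 + 121\right) 20 = 112 \cdot 20 = 2240$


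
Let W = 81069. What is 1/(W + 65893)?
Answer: 1/146962 ≈ 6.8045e-6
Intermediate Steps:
1/(W + 65893) = 1/(81069 + 65893) = 1/146962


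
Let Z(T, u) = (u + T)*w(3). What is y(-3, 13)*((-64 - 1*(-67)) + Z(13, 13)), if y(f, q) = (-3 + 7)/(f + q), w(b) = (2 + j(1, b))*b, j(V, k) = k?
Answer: 786/5 ≈ 157.20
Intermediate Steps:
w(b) = b*(2 + b) (w(b) = (2 + b)*b = b*(2 + b))
y(f, q) = 4/(f + q)
Z(T, u) = 15*T + 15*u (Z(T, u) = (u + T)*(3*(2 + 3)) = (T + u)*(3*5) = (T + u)*15 = 15*T + 15*u)
y(-3, 13)*((-64 - 1*(-67)) + Z(13, 13)) = (4/(-3 + 13))*((-64 - 1*(-67)) + (15*13 + 15*13)) = (4/10)*((-64 + 67) + (195 + 195)) = (4*(1/10))*(3 + 390) = (2/5)*393 = 786/5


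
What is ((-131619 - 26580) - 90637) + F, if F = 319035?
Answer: 70199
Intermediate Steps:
((-131619 - 26580) - 90637) + F = ((-131619 - 26580) - 90637) + 319035 = (-158199 - 90637) + 319035 = -248836 + 319035 = 70199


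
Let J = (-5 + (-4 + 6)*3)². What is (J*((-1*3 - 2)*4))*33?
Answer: -660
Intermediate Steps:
J = 1 (J = (-5 + 2*3)² = (-5 + 6)² = 1² = 1)
(J*((-1*3 - 2)*4))*33 = (1*((-1*3 - 2)*4))*33 = (1*((-3 - 2)*4))*33 = (1*(-5*4))*33 = (1*(-20))*33 = -20*33 = -660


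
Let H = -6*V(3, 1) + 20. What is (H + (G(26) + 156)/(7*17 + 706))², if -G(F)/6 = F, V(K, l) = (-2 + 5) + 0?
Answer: 4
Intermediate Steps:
V(K, l) = 3 (V(K, l) = 3 + 0 = 3)
G(F) = -6*F
H = 2 (H = -6*3 + 20 = -18 + 20 = 2)
(H + (G(26) + 156)/(7*17 + 706))² = (2 + (-6*26 + 156)/(7*17 + 706))² = (2 + (-156 + 156)/(119 + 706))² = (2 + 0/825)² = (2 + 0*(1/825))² = (2 + 0)² = 2² = 4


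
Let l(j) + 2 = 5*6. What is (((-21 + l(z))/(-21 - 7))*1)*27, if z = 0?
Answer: -27/4 ≈ -6.7500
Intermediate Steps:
l(j) = 28 (l(j) = -2 + 5*6 = -2 + 30 = 28)
(((-21 + l(z))/(-21 - 7))*1)*27 = (((-21 + 28)/(-21 - 7))*1)*27 = ((7/(-28))*1)*27 = ((7*(-1/28))*1)*27 = -1/4*1*27 = -1/4*27 = -27/4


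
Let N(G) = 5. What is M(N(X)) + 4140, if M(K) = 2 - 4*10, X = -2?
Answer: 4102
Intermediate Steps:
M(K) = -38 (M(K) = 2 - 40 = -38)
M(N(X)) + 4140 = -38 + 4140 = 4102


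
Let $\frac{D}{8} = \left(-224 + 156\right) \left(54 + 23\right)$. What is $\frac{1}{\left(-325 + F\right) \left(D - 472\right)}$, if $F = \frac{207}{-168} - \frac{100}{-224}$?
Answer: $\frac{7}{96601980} \approx 7.2462 \cdot 10^{-8}$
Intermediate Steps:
$F = - \frac{11}{14}$ ($F = 207 \left(- \frac{1}{168}\right) - - \frac{25}{56} = - \frac{69}{56} + \frac{25}{56} = - \frac{11}{14} \approx -0.78571$)
$D = -41888$ ($D = 8 \left(-224 + 156\right) \left(54 + 23\right) = 8 \left(\left(-68\right) 77\right) = 8 \left(-5236\right) = -41888$)
$\frac{1}{\left(-325 + F\right) \left(D - 472\right)} = \frac{1}{\left(-325 - \frac{11}{14}\right) \left(-41888 - 472\right)} = \frac{1}{\left(- \frac{4561}{14}\right) \left(-42360\right)} = \frac{1}{\frac{96601980}{7}} = \frac{7}{96601980}$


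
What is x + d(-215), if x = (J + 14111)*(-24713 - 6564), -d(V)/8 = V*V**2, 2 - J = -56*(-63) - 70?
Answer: -253749435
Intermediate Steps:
J = -3456 (J = 2 - (-56*(-63) - 70) = 2 - (3528 - 70) = 2 - 1*3458 = 2 - 3458 = -3456)
d(V) = -8*V**3 (d(V) = -8*V*V**2 = -8*V**3)
x = -333256435 (x = (-3456 + 14111)*(-24713 - 6564) = 10655*(-31277) = -333256435)
x + d(-215) = -333256435 - 8*(-215)**3 = -333256435 - 8*(-9938375) = -333256435 + 79507000 = -253749435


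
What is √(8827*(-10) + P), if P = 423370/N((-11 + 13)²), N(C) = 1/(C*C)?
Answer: 15*√29714 ≈ 2585.7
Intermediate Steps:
N(C) = C⁻² (N(C) = 1/(C²) = C⁻²)
P = 6773920 (P = 423370/(((-11 + 13)²)⁻²) = 423370/((2²)⁻²) = 423370/(4⁻²) = 423370/(1/16) = 423370*16 = 6773920)
√(8827*(-10) + P) = √(8827*(-10) + 6773920) = √(-88270 + 6773920) = √6685650 = 15*√29714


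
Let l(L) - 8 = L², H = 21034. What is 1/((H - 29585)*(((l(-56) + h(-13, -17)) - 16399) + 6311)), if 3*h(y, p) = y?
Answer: 3/178245595 ≈ 1.6831e-8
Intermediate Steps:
h(y, p) = y/3
l(L) = 8 + L²
1/((H - 29585)*(((l(-56) + h(-13, -17)) - 16399) + 6311)) = 1/((21034 - 29585)*((((8 + (-56)²) + (⅓)*(-13)) - 16399) + 6311)) = 1/(-8551*((((8 + 3136) - 13/3) - 16399) + 6311)) = 1/(-8551*(((3144 - 13/3) - 16399) + 6311)) = 1/(-8551*((9419/3 - 16399) + 6311)) = 1/(-8551*(-39778/3 + 6311)) = 1/(-8551*(-20845/3)) = 1/(178245595/3) = 3/178245595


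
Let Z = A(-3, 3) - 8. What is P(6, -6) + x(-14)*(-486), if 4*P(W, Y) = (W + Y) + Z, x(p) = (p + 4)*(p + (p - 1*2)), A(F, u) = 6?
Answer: -291601/2 ≈ -1.4580e+5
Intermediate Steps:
x(p) = (-2 + 2*p)*(4 + p) (x(p) = (4 + p)*(p + (p - 2)) = (4 + p)*(p + (-2 + p)) = (4 + p)*(-2 + 2*p) = (-2 + 2*p)*(4 + p))
Z = -2 (Z = 6 - 8 = -2)
P(W, Y) = -½ + W/4 + Y/4 (P(W, Y) = ((W + Y) - 2)/4 = (-2 + W + Y)/4 = -½ + W/4 + Y/4)
P(6, -6) + x(-14)*(-486) = (-½ + (¼)*6 + (¼)*(-6)) + (-8 + 2*(-14)² + 6*(-14))*(-486) = (-½ + 3/2 - 3/2) + (-8 + 2*196 - 84)*(-486) = -½ + (-8 + 392 - 84)*(-486) = -½ + 300*(-486) = -½ - 145800 = -291601/2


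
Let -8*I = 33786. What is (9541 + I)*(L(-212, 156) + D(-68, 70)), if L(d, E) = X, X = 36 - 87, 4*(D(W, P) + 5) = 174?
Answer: -531775/8 ≈ -66472.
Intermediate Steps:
I = -16893/4 (I = -⅛*33786 = -16893/4 ≈ -4223.3)
D(W, P) = 77/2 (D(W, P) = -5 + (¼)*174 = -5 + 87/2 = 77/2)
X = -51
L(d, E) = -51
(9541 + I)*(L(-212, 156) + D(-68, 70)) = (9541 - 16893/4)*(-51 + 77/2) = (21271/4)*(-25/2) = -531775/8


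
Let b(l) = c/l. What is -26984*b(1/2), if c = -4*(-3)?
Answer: -647616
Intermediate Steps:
c = 12
b(l) = 12/l
-26984*b(1/2) = -323808/(1/2) = -323808/1/2 = -323808*2 = -26984*24 = -647616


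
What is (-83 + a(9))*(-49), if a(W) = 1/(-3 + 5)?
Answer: 8085/2 ≈ 4042.5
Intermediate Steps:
a(W) = ½ (a(W) = 1/2 = ½)
(-83 + a(9))*(-49) = (-83 + ½)*(-49) = -165/2*(-49) = 8085/2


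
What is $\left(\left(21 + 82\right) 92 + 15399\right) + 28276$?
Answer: $53151$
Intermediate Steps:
$\left(\left(21 + 82\right) 92 + 15399\right) + 28276 = \left(103 \cdot 92 + 15399\right) + 28276 = \left(9476 + 15399\right) + 28276 = 24875 + 28276 = 53151$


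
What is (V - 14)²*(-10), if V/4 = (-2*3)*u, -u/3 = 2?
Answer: -169000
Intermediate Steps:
u = -6 (u = -3*2 = -6)
V = 144 (V = 4*(-2*3*(-6)) = 4*(-6*(-6)) = 4*36 = 144)
(V - 14)²*(-10) = (144 - 14)²*(-10) = 130²*(-10) = 16900*(-10) = -169000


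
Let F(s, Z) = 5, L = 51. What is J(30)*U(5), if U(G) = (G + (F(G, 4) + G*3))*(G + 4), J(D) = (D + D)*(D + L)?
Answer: 1093500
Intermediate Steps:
J(D) = 2*D*(51 + D) (J(D) = (D + D)*(D + 51) = (2*D)*(51 + D) = 2*D*(51 + D))
U(G) = (4 + G)*(5 + 4*G) (U(G) = (G + (5 + G*3))*(G + 4) = (G + (5 + 3*G))*(4 + G) = (5 + 4*G)*(4 + G) = (4 + G)*(5 + 4*G))
J(30)*U(5) = (2*30*(51 + 30))*(20 + 4*5² + 21*5) = (2*30*81)*(20 + 4*25 + 105) = 4860*(20 + 100 + 105) = 4860*225 = 1093500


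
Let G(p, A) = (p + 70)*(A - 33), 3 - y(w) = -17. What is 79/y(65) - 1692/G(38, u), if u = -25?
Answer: 7343/1740 ≈ 4.2201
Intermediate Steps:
y(w) = 20 (y(w) = 3 - 1*(-17) = 3 + 17 = 20)
G(p, A) = (-33 + A)*(70 + p) (G(p, A) = (70 + p)*(-33 + A) = (-33 + A)*(70 + p))
79/y(65) - 1692/G(38, u) = 79/20 - 1692/(-2310 - 33*38 + 70*(-25) - 25*38) = 79*(1/20) - 1692/(-2310 - 1254 - 1750 - 950) = 79/20 - 1692/(-6264) = 79/20 - 1692*(-1/6264) = 79/20 + 47/174 = 7343/1740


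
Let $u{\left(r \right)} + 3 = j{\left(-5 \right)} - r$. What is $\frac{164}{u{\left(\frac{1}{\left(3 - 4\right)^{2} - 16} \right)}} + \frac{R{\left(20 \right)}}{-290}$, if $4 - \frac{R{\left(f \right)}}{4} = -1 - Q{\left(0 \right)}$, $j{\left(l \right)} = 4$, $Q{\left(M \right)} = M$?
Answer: $\frac{17827}{116} \approx 153.68$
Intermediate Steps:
$R{\left(f \right)} = 20$ ($R{\left(f \right)} = 16 - 4 \left(-1 - 0\right) = 16 - 4 \left(-1 + 0\right) = 16 - -4 = 16 + 4 = 20$)
$u{\left(r \right)} = 1 - r$ ($u{\left(r \right)} = -3 - \left(-4 + r\right) = 1 - r$)
$\frac{164}{u{\left(\frac{1}{\left(3 - 4\right)^{2} - 16} \right)}} + \frac{R{\left(20 \right)}}{-290} = \frac{164}{1 - \frac{1}{\left(3 - 4\right)^{2} - 16}} + \frac{20}{-290} = \frac{164}{1 - \frac{1}{\left(-1\right)^{2} - 16}} + 20 \left(- \frac{1}{290}\right) = \frac{164}{1 - \frac{1}{1 - 16}} - \frac{2}{29} = \frac{164}{1 - \frac{1}{-15}} - \frac{2}{29} = \frac{164}{1 - - \frac{1}{15}} - \frac{2}{29} = \frac{164}{1 + \frac{1}{15}} - \frac{2}{29} = \frac{164}{\frac{16}{15}} - \frac{2}{29} = 164 \cdot \frac{15}{16} - \frac{2}{29} = \frac{615}{4} - \frac{2}{29} = \frac{17827}{116}$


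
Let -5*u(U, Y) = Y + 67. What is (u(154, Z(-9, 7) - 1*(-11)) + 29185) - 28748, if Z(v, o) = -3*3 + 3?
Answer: 2113/5 ≈ 422.60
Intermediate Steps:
Z(v, o) = -6 (Z(v, o) = -9 + 3 = -6)
u(U, Y) = -67/5 - Y/5 (u(U, Y) = -(Y + 67)/5 = -(67 + Y)/5 = -67/5 - Y/5)
(u(154, Z(-9, 7) - 1*(-11)) + 29185) - 28748 = ((-67/5 - (-6 - 1*(-11))/5) + 29185) - 28748 = ((-67/5 - (-6 + 11)/5) + 29185) - 28748 = ((-67/5 - ⅕*5) + 29185) - 28748 = ((-67/5 - 1) + 29185) - 28748 = (-72/5 + 29185) - 28748 = 145853/5 - 28748 = 2113/5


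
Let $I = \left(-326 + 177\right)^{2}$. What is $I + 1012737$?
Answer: $1034938$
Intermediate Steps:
$I = 22201$ ($I = \left(-149\right)^{2} = 22201$)
$I + 1012737 = 22201 + 1012737 = 1034938$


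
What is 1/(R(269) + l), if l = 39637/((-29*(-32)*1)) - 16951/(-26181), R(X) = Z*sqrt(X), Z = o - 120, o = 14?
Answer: -25594996269261600/1783044562488502546991 - 62571170472044544*sqrt(269)/1783044562488502546991 ≈ -0.00058991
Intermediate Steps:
Z = -106 (Z = 14 - 120 = -106)
R(X) = -106*sqrt(X)
l = 1053466825/24295968 (l = 39637/((928*1)) - 16951*(-1/26181) = 39637/928 + 16951/26181 = 1053466825/24295968 ≈ 43.360)
1/(R(269) + l) = 1/(-106*sqrt(269) + 1053466825/24295968) = 1/(1053466825/24295968 - 106*sqrt(269))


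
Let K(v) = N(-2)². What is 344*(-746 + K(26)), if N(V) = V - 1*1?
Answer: -253528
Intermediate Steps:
N(V) = -1 + V (N(V) = V - 1 = -1 + V)
K(v) = 9 (K(v) = (-1 - 2)² = (-3)² = 9)
344*(-746 + K(26)) = 344*(-746 + 9) = 344*(-737) = -253528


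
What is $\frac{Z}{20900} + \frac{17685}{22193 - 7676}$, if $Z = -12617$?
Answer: $\frac{1883389}{3064700} \approx 0.61454$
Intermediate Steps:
$\frac{Z}{20900} + \frac{17685}{22193 - 7676} = - \frac{12617}{20900} + \frac{17685}{22193 - 7676} = \left(-12617\right) \frac{1}{20900} + \frac{17685}{22193 - 7676} = - \frac{1147}{1900} + \frac{17685}{14517} = - \frac{1147}{1900} + 17685 \cdot \frac{1}{14517} = - \frac{1147}{1900} + \frac{1965}{1613} = \frac{1883389}{3064700}$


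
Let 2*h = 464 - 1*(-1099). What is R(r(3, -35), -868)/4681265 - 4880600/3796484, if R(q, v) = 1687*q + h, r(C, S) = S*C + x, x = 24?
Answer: -11681596577951/8886173836130 ≈ -1.3146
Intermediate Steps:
h = 1563/2 (h = (464 - 1*(-1099))/2 = (464 + 1099)/2 = (1/2)*1563 = 1563/2 ≈ 781.50)
r(C, S) = 24 + C*S (r(C, S) = S*C + 24 = C*S + 24 = 24 + C*S)
R(q, v) = 1563/2 + 1687*q (R(q, v) = 1687*q + 1563/2 = 1563/2 + 1687*q)
R(r(3, -35), -868)/4681265 - 4880600/3796484 = (1563/2 + 1687*(24 + 3*(-35)))/4681265 - 4880600/3796484 = (1563/2 + 1687*(24 - 105))*(1/4681265) - 4880600*1/3796484 = (1563/2 + 1687*(-81))*(1/4681265) - 1220150/949121 = (1563/2 - 136647)*(1/4681265) - 1220150/949121 = -271731/2*1/4681265 - 1220150/949121 = -271731/9362530 - 1220150/949121 = -11681596577951/8886173836130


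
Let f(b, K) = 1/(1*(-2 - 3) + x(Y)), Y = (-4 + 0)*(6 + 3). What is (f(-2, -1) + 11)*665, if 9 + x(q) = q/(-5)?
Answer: 245385/34 ≈ 7217.2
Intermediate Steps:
Y = -36 (Y = -4*9 = -36)
x(q) = -9 - q/5 (x(q) = -9 + q/(-5) = -9 + q*(-⅕) = -9 - q/5)
f(b, K) = -5/34 (f(b, K) = 1/(1*(-2 - 3) + (-9 - ⅕*(-36))) = 1/(1*(-5) + (-9 + 36/5)) = 1/(-5 - 9/5) = 1/(-34/5) = -5/34)
(f(-2, -1) + 11)*665 = (-5/34 + 11)*665 = (369/34)*665 = 245385/34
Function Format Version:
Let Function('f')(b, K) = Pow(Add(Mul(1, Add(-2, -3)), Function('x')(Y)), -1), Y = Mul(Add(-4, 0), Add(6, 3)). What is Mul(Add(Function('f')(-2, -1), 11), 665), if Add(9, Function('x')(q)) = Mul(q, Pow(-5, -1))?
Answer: Rational(245385, 34) ≈ 7217.2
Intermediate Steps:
Y = -36 (Y = Mul(-4, 9) = -36)
Function('x')(q) = Add(-9, Mul(Rational(-1, 5), q)) (Function('x')(q) = Add(-9, Mul(q, Pow(-5, -1))) = Add(-9, Mul(q, Rational(-1, 5))) = Add(-9, Mul(Rational(-1, 5), q)))
Function('f')(b, K) = Rational(-5, 34) (Function('f')(b, K) = Pow(Add(Mul(1, Add(-2, -3)), Add(-9, Mul(Rational(-1, 5), -36))), -1) = Pow(Add(Mul(1, -5), Add(-9, Rational(36, 5))), -1) = Pow(Add(-5, Rational(-9, 5)), -1) = Pow(Rational(-34, 5), -1) = Rational(-5, 34))
Mul(Add(Function('f')(-2, -1), 11), 665) = Mul(Add(Rational(-5, 34), 11), 665) = Mul(Rational(369, 34), 665) = Rational(245385, 34)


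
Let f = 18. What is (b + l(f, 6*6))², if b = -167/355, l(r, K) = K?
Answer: 159087769/126025 ≈ 1262.4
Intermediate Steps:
b = -167/355 (b = -167*1/355 = -167/355 ≈ -0.47042)
(b + l(f, 6*6))² = (-167/355 + 6*6)² = (-167/355 + 36)² = (12613/355)² = 159087769/126025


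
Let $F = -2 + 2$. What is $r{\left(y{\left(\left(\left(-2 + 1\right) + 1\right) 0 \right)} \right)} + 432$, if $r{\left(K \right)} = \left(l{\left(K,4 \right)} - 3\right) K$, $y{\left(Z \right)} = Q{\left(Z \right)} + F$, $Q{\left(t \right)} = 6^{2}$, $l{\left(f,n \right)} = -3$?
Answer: $216$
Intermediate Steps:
$Q{\left(t \right)} = 36$
$F = 0$
$y{\left(Z \right)} = 36$ ($y{\left(Z \right)} = 36 + 0 = 36$)
$r{\left(K \right)} = - 6 K$ ($r{\left(K \right)} = \left(-3 - 3\right) K = - 6 K$)
$r{\left(y{\left(\left(\left(-2 + 1\right) + 1\right) 0 \right)} \right)} + 432 = \left(-6\right) 36 + 432 = -216 + 432 = 216$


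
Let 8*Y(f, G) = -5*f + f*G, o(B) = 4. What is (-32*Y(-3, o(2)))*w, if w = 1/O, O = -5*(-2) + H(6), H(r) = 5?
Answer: -⅘ ≈ -0.80000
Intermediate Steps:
O = 15 (O = -5*(-2) + 5 = 10 + 5 = 15)
w = 1/15 ≈ 0.066667
Y(f, G) = -5*f/8 + G*f/8 (Y(f, G) = (-5*f + f*G)/8 = (-5*f + G*f)/8 = -5*f/8 + G*f/8)
(-32*Y(-3, o(2)))*w = -4*(-3)*(-5 + 4)*(1/15) = -4*(-3)*(-1)*(1/15) = -32*3/8*(1/15) = -12*1/15 = -⅘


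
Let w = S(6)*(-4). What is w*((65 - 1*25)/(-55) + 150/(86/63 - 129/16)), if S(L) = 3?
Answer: 20606496/74261 ≈ 277.49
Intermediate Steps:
w = -12 (w = 3*(-4) = -12)
w*((65 - 1*25)/(-55) + 150/(86/63 - 129/16)) = -12*((65 - 1*25)/(-55) + 150/(86/63 - 129/16)) = -12*((65 - 25)*(-1/55) + 150/(86*(1/63) - 129*1/16)) = -12*(40*(-1/55) + 150/(86/63 - 129/16)) = -12*(-8/11 + 150/(-6751/1008)) = -12*(-8/11 + 150*(-1008/6751)) = -12*(-8/11 - 151200/6751) = -12*(-1717208/74261) = 20606496/74261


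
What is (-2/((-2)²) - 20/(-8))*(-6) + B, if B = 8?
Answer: -4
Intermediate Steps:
(-2/((-2)²) - 20/(-8))*(-6) + B = (-2/((-2)²) - 20/(-8))*(-6) + 8 = (-2/4 - 20*(-⅛))*(-6) + 8 = (-2*¼ + 5/2)*(-6) + 8 = (-½ + 5/2)*(-6) + 8 = 2*(-6) + 8 = -12 + 8 = -4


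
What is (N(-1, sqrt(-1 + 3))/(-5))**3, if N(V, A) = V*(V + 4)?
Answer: 27/125 ≈ 0.21600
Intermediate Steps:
N(V, A) = V*(4 + V)
(N(-1, sqrt(-1 + 3))/(-5))**3 = (-(4 - 1)/(-5))**3 = (-1*3*(-1/5))**3 = (-3*(-1/5))**3 = (3/5)**3 = 27/125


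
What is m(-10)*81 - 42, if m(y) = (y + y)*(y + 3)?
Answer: 11298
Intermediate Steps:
m(y) = 2*y*(3 + y) (m(y) = (2*y)*(3 + y) = 2*y*(3 + y))
m(-10)*81 - 42 = (2*(-10)*(3 - 10))*81 - 42 = (2*(-10)*(-7))*81 - 42 = 140*81 - 42 = 11340 - 42 = 11298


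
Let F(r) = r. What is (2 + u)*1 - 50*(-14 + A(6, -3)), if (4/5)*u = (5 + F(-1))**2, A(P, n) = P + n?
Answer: 572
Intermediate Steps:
u = 20 (u = 5*(5 - 1)**2/4 = (5/4)*4**2 = (5/4)*16 = 20)
(2 + u)*1 - 50*(-14 + A(6, -3)) = (2 + 20)*1 - 50*(-14 + (6 - 3)) = 22*1 - 50*(-14 + 3) = 22 - 50*(-11) = 22 + 550 = 572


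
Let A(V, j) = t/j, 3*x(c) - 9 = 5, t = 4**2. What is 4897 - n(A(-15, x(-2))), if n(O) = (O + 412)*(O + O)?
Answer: 100369/49 ≈ 2048.3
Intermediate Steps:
t = 16
x(c) = 14/3 (x(c) = 3 + (1/3)*5 = 3 + 5/3 = 14/3)
A(V, j) = 16/j
n(O) = 2*O*(412 + O) (n(O) = (412 + O)*(2*O) = 2*O*(412 + O))
4897 - n(A(-15, x(-2))) = 4897 - 2*16/(14/3)*(412 + 16/(14/3)) = 4897 - 2*16*(3/14)*(412 + 16*(3/14)) = 4897 - 2*24*(412 + 24/7)/7 = 4897 - 2*24*2908/(7*7) = 4897 - 1*139584/49 = 4897 - 139584/49 = 100369/49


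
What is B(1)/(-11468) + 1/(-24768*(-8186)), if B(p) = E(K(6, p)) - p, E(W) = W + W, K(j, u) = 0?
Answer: 50690579/581286681216 ≈ 8.7204e-5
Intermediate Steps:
E(W) = 2*W
B(p) = -p (B(p) = 2*0 - p = 0 - p = -p)
B(1)/(-11468) + 1/(-24768*(-8186)) = -1*1/(-11468) + 1/(-24768*(-8186)) = -1*(-1/11468) - 1/24768*(-1/8186) = 1/11468 + 1/202750848 = 50690579/581286681216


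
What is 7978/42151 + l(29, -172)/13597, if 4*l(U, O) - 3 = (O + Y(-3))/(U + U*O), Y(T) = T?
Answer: 538095392707/2842137521973 ≈ 0.18933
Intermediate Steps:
l(U, O) = ¾ + (-3 + O)/(4*(U + O*U)) (l(U, O) = ¾ + ((O - 3)/(U + U*O))/4 = ¾ + ((-3 + O)/(U + O*U))/4 = ¾ + (-3 + O)/(4*(U + O*U)))
7978/42151 + l(29, -172)/13597 = 7978/42151 + ((¼)*(-3 - 172 + 3*29 + 3*(-172)*29)/(29*(1 - 172)))/13597 = 7978*(1/42151) + ((¼)*(1/29)*(-3 - 172 + 87 - 14964)/(-171))*(1/13597) = 7978/42151 + ((¼)*(1/29)*(-1/171)*(-15052))*(1/13597) = 7978/42151 + (3763/4959)*(1/13597) = 7978/42151 + 3763/67427523 = 538095392707/2842137521973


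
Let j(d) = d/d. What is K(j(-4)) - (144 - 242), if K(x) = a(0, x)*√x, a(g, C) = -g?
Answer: 98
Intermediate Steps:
j(d) = 1
K(x) = 0 (K(x) = (-1*0)*√x = 0*√x = 0)
K(j(-4)) - (144 - 242) = 0 - (144 - 242) = 0 - 1*(-98) = 0 + 98 = 98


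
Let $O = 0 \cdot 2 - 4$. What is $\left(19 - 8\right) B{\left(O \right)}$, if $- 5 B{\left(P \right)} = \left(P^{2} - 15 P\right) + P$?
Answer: $- \frac{792}{5} \approx -158.4$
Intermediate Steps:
$O = -4$ ($O = 0 - 4 = -4$)
$B{\left(P \right)} = - \frac{P^{2}}{5} + \frac{14 P}{5}$ ($B{\left(P \right)} = - \frac{\left(P^{2} - 15 P\right) + P}{5} = - \frac{P^{2} - 14 P}{5} = - \frac{P^{2}}{5} + \frac{14 P}{5}$)
$\left(19 - 8\right) B{\left(O \right)} = \left(19 - 8\right) \frac{1}{5} \left(-4\right) \left(14 - -4\right) = \left(19 - 8\right) \frac{1}{5} \left(-4\right) \left(14 + 4\right) = 11 \cdot \frac{1}{5} \left(-4\right) 18 = 11 \left(- \frac{72}{5}\right) = - \frac{792}{5}$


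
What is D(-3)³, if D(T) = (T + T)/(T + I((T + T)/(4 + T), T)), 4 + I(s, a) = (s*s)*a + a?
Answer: 27/205379 ≈ 0.00013146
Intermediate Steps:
I(s, a) = -4 + a + a*s² (I(s, a) = -4 + ((s*s)*a + a) = -4 + (s²*a + a) = -4 + (a*s² + a) = -4 + (a + a*s²) = -4 + a + a*s²)
D(T) = 2*T/(-4 + 2*T + 4*T³/(4 + T)²) (D(T) = (T + T)/(T + (-4 + T + T*((T + T)/(4 + T))²)) = (2*T)/(T + (-4 + T + T*((2*T)/(4 + T))²)) = (2*T)/(T + (-4 + T + T*(2*T/(4 + T))²)) = (2*T)/(T + (-4 + T + T*(4*T²/(4 + T)²))) = (2*T)/(T + (-4 + T + 4*T³/(4 + T)²)) = (2*T)/(-4 + 2*T + 4*T³/(4 + T)²) = 2*T/(-4 + 2*T + 4*T³/(4 + T)²))
D(-3)³ = (-3*(16 + (-3)² + 8*(-3))/(-32 + 3*(-3)³ + 6*(-3)²))³ = (-3*(16 + 9 - 24)/(-32 + 3*(-27) + 6*9))³ = (-3*1/(-32 - 81 + 54))³ = (-3*1/(-59))³ = (-3*(-1/59)*1)³ = (3/59)³ = 27/205379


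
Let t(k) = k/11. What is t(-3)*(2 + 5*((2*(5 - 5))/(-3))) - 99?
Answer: -1095/11 ≈ -99.545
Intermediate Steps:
t(k) = k/11 (t(k) = k*(1/11) = k/11)
t(-3)*(2 + 5*((2*(5 - 5))/(-3))) - 99 = ((1/11)*(-3))*(2 + 5*((2*(5 - 5))/(-3))) - 99 = -3*(2 + 5*((2*0)*(-⅓)))/11 - 99 = -3*(2 + 5*(0*(-⅓)))/11 - 99 = -3*(2 + 5*0)/11 - 99 = -3*(2 + 0)/11 - 99 = -3/11*2 - 99 = -6/11 - 99 = -1095/11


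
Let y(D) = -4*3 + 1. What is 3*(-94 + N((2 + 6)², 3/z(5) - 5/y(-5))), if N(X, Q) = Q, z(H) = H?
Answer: -15336/55 ≈ -278.84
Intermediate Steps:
y(D) = -11 (y(D) = -12 + 1 = -11)
3*(-94 + N((2 + 6)², 3/z(5) - 5/y(-5))) = 3*(-94 + (3/5 - 5/(-11))) = 3*(-94 + (3*(⅕) - 5*(-1/11))) = 3*(-94 + (⅗ + 5/11)) = 3*(-94 + 58/55) = 3*(-5112/55) = -15336/55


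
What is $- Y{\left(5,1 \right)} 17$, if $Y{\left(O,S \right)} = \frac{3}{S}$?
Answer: $-51$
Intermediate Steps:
$- Y{\left(5,1 \right)} 17 = - \frac{3}{1} \cdot 17 = - 3 \cdot 1 \cdot 17 = \left(-1\right) 3 \cdot 17 = \left(-3\right) 17 = -51$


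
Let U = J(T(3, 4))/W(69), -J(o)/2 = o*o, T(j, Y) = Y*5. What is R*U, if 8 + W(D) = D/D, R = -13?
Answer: -10400/7 ≈ -1485.7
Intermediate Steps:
T(j, Y) = 5*Y
W(D) = -7 (W(D) = -8 + D/D = -8 + 1 = -7)
J(o) = -2*o**2 (J(o) = -2*o*o = -2*o**2)
U = 800/7 (U = -2*(5*4)**2/(-7) = -2*20**2*(-1/7) = -2*400*(-1/7) = -800*(-1/7) = 800/7 ≈ 114.29)
R*U = -13*800/7 = -10400/7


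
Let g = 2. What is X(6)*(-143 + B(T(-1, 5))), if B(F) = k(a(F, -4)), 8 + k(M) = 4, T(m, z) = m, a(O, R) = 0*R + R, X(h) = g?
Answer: -294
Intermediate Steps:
X(h) = 2
a(O, R) = R (a(O, R) = 0 + R = R)
k(M) = -4 (k(M) = -8 + 4 = -4)
B(F) = -4
X(6)*(-143 + B(T(-1, 5))) = 2*(-143 - 4) = 2*(-147) = -294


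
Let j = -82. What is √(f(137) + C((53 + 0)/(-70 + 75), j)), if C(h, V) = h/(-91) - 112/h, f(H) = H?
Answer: √73457810790/24115 ≈ 11.239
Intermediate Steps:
C(h, V) = -112/h - h/91 (C(h, V) = h*(-1/91) - 112/h = -h/91 - 112/h = -112/h - h/91)
√(f(137) + C((53 + 0)/(-70 + 75), j)) = √(137 + (-112*(-70 + 75)/(53 + 0) - (53 + 0)/(91*(-70 + 75)))) = √(137 + (-112/(53/5) - 53/(91*5))) = √(137 + (-112/(53*(⅕)) - 53/(91*5))) = √(137 + (-112/53/5 - 1/91*53/5)) = √(137 + (-112*5/53 - 53/455)) = √(137 + (-560/53 - 53/455)) = √(137 - 257609/24115) = √(3046146/24115) = √73457810790/24115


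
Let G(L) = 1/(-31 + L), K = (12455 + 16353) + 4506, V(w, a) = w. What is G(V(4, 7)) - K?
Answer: -899479/27 ≈ -33314.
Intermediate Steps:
K = 33314 (K = 28808 + 4506 = 33314)
G(V(4, 7)) - K = 1/(-31 + 4) - 1*33314 = 1/(-27) - 33314 = -1/27 - 33314 = -899479/27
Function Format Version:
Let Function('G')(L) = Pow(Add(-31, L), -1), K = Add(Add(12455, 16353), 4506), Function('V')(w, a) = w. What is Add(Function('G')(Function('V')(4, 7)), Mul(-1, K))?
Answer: Rational(-899479, 27) ≈ -33314.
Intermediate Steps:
K = 33314 (K = Add(28808, 4506) = 33314)
Add(Function('G')(Function('V')(4, 7)), Mul(-1, K)) = Add(Pow(Add(-31, 4), -1), Mul(-1, 33314)) = Add(Pow(-27, -1), -33314) = Add(Rational(-1, 27), -33314) = Rational(-899479, 27)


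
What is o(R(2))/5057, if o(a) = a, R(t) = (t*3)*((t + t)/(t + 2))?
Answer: 6/5057 ≈ 0.0011865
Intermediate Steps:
R(t) = 6*t**2/(2 + t) (R(t) = (3*t)*((2*t)/(2 + t)) = (3*t)*(2*t/(2 + t)) = 6*t**2/(2 + t))
o(R(2))/5057 = (6*2**2/(2 + 2))/5057 = (6*4/4)*(1/5057) = (6*4*(1/4))*(1/5057) = 6*(1/5057) = 6/5057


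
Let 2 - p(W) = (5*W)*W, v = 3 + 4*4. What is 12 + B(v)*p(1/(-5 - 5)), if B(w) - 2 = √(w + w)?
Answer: 159/10 + 39*√38/20 ≈ 27.921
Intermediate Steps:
v = 19 (v = 3 + 16 = 19)
B(w) = 2 + √2*√w (B(w) = 2 + √(w + w) = 2 + √(2*w) = 2 + √2*√w)
p(W) = 2 - 5*W² (p(W) = 2 - 5*W*W = 2 - 5*W²)
12 + B(v)*p(1/(-5 - 5)) = 12 + (2 + √2*√19)*(2 - 5/(-5 - 5)²) = 12 + (2 + √38)*(2 - 5*(1/(-10))²) = 12 + (2 + √38)*(2 - 5*(-⅒)²) = 12 + (2 + √38)*(2 - 5*1/100) = 12 + (2 + √38)*(2 - 1/20) = 12 + (2 + √38)*(39/20) = 12 + (39/10 + 39*√38/20) = 159/10 + 39*√38/20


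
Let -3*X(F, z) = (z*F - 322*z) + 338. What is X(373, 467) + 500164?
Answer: 1476337/3 ≈ 4.9211e+5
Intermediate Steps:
X(F, z) = -338/3 + 322*z/3 - F*z/3 (X(F, z) = -((z*F - 322*z) + 338)/3 = -((F*z - 322*z) + 338)/3 = -((-322*z + F*z) + 338)/3 = -(338 - 322*z + F*z)/3 = -338/3 + 322*z/3 - F*z/3)
X(373, 467) + 500164 = (-338/3 + (322/3)*467 - ⅓*373*467) + 500164 = (-338/3 + 150374/3 - 174191/3) + 500164 = -24155/3 + 500164 = 1476337/3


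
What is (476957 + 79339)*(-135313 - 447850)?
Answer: -324411244248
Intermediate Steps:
(476957 + 79339)*(-135313 - 447850) = 556296*(-583163) = -324411244248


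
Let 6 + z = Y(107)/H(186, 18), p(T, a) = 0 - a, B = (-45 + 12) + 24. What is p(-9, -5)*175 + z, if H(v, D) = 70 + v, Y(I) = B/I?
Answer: 23803639/27392 ≈ 869.00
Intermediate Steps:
B = -9 (B = -33 + 24 = -9)
p(T, a) = -a
Y(I) = -9/I
z = -164361/27392 (z = -6 + (-9/107)/(70 + 186) = -6 - 9*1/107/256 = -6 - 9/107*1/256 = -6 - 9/27392 = -164361/27392 ≈ -6.0003)
p(-9, -5)*175 + z = -1*(-5)*175 - 164361/27392 = 5*175 - 164361/27392 = 875 - 164361/27392 = 23803639/27392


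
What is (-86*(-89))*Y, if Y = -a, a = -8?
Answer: 61232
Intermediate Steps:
Y = 8 (Y = -1*(-8) = 8)
(-86*(-89))*Y = -86*(-89)*8 = 7654*8 = 61232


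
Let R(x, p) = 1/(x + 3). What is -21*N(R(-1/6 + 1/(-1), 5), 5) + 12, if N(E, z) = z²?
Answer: -513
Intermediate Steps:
R(x, p) = 1/(3 + x)
-21*N(R(-1/6 + 1/(-1), 5), 5) + 12 = -21*5² + 12 = -21*25 + 12 = -525 + 12 = -513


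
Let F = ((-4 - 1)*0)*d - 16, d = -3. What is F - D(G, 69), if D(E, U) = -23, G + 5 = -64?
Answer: 7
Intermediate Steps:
G = -69 (G = -5 - 64 = -69)
F = -16 (F = ((-4 - 1)*0)*(-3) - 16 = -5*0*(-3) - 16 = 0*(-3) - 16 = 0 - 16 = -16)
F - D(G, 69) = -16 - 1*(-23) = -16 + 23 = 7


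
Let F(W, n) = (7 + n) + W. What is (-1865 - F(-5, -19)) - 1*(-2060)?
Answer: 212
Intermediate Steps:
F(W, n) = 7 + W + n
(-1865 - F(-5, -19)) - 1*(-2060) = (-1865 - (7 - 5 - 19)) - 1*(-2060) = (-1865 - 1*(-17)) + 2060 = (-1865 + 17) + 2060 = -1848 + 2060 = 212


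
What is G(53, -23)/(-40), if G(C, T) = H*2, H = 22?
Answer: -11/10 ≈ -1.1000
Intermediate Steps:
G(C, T) = 44 (G(C, T) = 22*2 = 44)
G(53, -23)/(-40) = 44/(-40) = 44*(-1/40) = -11/10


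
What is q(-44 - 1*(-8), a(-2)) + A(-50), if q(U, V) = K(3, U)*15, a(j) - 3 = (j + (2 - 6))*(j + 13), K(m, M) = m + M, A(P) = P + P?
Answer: -595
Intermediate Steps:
A(P) = 2*P
K(m, M) = M + m
a(j) = 3 + (-4 + j)*(13 + j) (a(j) = 3 + (j + (2 - 6))*(j + 13) = 3 + (j - 4)*(13 + j) = 3 + (-4 + j)*(13 + j))
q(U, V) = 45 + 15*U (q(U, V) = (U + 3)*15 = (3 + U)*15 = 45 + 15*U)
q(-44 - 1*(-8), a(-2)) + A(-50) = (45 + 15*(-44 - 1*(-8))) + 2*(-50) = (45 + 15*(-44 + 8)) - 100 = (45 + 15*(-36)) - 100 = (45 - 540) - 100 = -495 - 100 = -595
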